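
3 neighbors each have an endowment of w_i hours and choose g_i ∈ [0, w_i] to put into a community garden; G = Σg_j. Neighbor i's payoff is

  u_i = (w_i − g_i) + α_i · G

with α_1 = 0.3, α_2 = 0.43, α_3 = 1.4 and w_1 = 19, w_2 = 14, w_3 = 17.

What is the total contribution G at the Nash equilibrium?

17

∂u_i/∂g_i = α_i − 1, so neighbor i contributes w_i if α_i > 1, else 0.
α_i > 1 for i ∈ {3}; NE contributions (0, 0, 17), G = 17.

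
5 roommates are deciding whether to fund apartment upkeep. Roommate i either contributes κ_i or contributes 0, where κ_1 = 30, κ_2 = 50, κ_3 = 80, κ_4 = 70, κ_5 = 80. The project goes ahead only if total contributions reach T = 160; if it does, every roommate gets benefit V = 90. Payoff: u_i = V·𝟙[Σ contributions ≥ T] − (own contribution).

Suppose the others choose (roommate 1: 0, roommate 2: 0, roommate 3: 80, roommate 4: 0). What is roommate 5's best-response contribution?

Others' total = 80. Contributing 80 brings total to 160 ≥ 160: gain V − κ_5 = 10.
Best response: 80.

80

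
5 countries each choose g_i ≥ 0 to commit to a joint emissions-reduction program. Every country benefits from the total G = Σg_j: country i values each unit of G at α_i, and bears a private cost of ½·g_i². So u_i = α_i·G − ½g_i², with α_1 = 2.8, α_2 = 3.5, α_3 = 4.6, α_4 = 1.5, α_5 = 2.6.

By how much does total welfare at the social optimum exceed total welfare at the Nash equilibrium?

362.63

Country i's FOC: ∂u_i/∂g_i = α_i − g_i = 0, so g_i* = α_i.
NE contributions = (2.8, 3.5, 4.6, 1.5, 2.6); G = 15.
W^NE = (Σα)·G − ½Σα_i² = 15² − ½·50.26 = 199.87.
Planner sets g_i = Σα_j = 15 for every i, so G^SO = 5·15 = 75.
W^SO = (Σα)·G^SO − ½·5·(Σα)² = (5/2)·15² = 562.5.
Deadweight loss = W^SO − W^NE = 362.63.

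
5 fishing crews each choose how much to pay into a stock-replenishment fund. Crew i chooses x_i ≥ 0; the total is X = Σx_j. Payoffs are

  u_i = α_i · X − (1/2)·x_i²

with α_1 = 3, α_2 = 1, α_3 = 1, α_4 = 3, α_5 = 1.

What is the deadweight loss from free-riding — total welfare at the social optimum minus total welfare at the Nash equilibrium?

132

Crew i's FOC: ∂u_i/∂x_i = α_i − x_i = 0, so x_i* = α_i.
NE contributions = (3, 1, 1, 3, 1); X = 9.
W^NE = (Σα)·X − ½Σα_i² = 9² − ½·21 = 70.5.
Planner sets x_i = Σα_j = 9 for every i, so X^SO = 5·9 = 45.
W^SO = (Σα)·X^SO − ½·5·(Σα)² = (5/2)·9² = 202.5.
Deadweight loss = W^SO − W^NE = 132.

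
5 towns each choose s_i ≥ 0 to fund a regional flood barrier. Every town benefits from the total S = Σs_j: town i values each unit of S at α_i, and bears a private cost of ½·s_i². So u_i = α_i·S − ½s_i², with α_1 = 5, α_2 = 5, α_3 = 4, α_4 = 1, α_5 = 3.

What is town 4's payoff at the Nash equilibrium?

Town i's FOC: ∂u_i/∂s_i = α_i − s_i = 0, so s_i* = α_i.
NE contributions = (5, 5, 4, 1, 3); S = 18.
u_4 = α_4·S − ½·(s_4)² = 1·18 − ½·1² = 17.5.

17.5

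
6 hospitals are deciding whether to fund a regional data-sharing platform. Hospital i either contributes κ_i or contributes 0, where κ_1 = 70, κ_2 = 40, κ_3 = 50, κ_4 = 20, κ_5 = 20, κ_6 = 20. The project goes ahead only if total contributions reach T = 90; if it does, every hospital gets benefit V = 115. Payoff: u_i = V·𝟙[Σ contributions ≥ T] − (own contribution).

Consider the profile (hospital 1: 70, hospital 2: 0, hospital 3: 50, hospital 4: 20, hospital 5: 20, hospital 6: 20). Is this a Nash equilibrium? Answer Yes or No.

Total = 180 ≥ 90: provided.
Hospital 1 (pledges 70, payoff 45): dropping to 0 → total 110, payoff 115. Profitable deviation.

No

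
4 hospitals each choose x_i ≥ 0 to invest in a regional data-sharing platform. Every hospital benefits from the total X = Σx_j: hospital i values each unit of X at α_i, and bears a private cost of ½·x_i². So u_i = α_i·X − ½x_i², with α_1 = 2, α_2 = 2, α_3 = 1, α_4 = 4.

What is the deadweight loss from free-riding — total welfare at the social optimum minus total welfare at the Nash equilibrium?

93.5

Hospital i's FOC: ∂u_i/∂x_i = α_i − x_i = 0, so x_i* = α_i.
NE contributions = (2, 2, 1, 4); X = 9.
W^NE = (Σα)·X − ½Σα_i² = 9² − ½·25 = 68.5.
Planner sets x_i = Σα_j = 9 for every i, so X^SO = 4·9 = 36.
W^SO = (Σα)·X^SO − ½·4·(Σα)² = (4/2)·9² = 162.
Deadweight loss = W^SO − W^NE = 93.5.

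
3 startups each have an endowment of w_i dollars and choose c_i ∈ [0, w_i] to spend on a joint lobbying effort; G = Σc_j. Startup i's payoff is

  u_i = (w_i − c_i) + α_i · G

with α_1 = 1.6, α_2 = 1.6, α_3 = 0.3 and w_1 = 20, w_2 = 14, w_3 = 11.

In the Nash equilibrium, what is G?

34

∂u_i/∂c_i = α_i − 1, so startup i contributes w_i if α_i > 1, else 0.
α_i > 1 for i ∈ {1, 2}; NE contributions (20, 14, 0), G = 34.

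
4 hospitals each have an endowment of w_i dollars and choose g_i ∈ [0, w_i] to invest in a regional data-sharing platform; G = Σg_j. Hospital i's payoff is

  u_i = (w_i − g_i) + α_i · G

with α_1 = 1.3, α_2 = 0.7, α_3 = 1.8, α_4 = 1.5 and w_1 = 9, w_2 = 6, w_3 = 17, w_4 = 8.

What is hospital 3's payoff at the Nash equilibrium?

∂u_i/∂g_i = α_i − 1, so hospital i contributes w_i if α_i > 1, else 0.
α_i > 1 for i ∈ {1, 3, 4}; NE contributions (9, 0, 17, 8), G = 34.
u_3 = (17 − 17) + 1.8·34 = 61.2.

61.2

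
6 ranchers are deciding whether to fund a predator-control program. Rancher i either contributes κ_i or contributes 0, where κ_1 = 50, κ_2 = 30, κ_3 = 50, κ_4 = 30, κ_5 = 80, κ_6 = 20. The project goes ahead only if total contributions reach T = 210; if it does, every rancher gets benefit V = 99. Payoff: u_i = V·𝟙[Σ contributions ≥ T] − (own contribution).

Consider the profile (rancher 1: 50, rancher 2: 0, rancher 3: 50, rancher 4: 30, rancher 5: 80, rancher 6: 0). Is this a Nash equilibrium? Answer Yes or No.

Total = 210 ≥ 210: provided.
Rancher 1 (pledges 50, payoff 49): dropping to 0 → total 160, payoff 0. No gain.
Rancher 2 (pledges 0, payoff 99): pledging 30 → total 240, payoff 69. No gain.
Rancher 3 (pledges 50, payoff 49): dropping to 0 → total 160, payoff 0. No gain.
Rancher 4 (pledges 30, payoff 69): dropping to 0 → total 180, payoff 0. No gain.
Rancher 5 (pledges 80, payoff 19): dropping to 0 → total 130, payoff 0. No gain.
Rancher 6 (pledges 0, payoff 99): pledging 20 → total 230, payoff 79. No gain.

Yes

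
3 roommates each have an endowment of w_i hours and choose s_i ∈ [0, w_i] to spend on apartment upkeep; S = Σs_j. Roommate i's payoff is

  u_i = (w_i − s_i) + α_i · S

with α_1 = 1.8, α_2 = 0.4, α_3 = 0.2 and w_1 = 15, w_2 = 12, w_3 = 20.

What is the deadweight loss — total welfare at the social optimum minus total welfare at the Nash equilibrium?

∂u_i/∂s_i = α_i − 1, so roommate i contributes w_i if α_i > 1, else 0.
α_i > 1 for i ∈ {1}; NE contributions (15, 0, 0), S = 15.
W^NE = Σw_i − S^NE + (Σα_i)·S^NE = 47 + 1.4·15 = 68.
Planner: ∂(Σu_j)/∂s_i = Σα_j − 1 = 1.4 > 0, so everyone contributes w_i; S^SO = 47, W^SO = 47 + 1.4·47 = 112.8.
Deadweight loss = 44.8.

44.8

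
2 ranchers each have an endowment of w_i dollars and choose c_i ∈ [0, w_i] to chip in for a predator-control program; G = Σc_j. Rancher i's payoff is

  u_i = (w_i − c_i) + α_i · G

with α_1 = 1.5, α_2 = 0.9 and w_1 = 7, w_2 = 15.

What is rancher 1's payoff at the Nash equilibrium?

10.5

∂u_i/∂c_i = α_i − 1, so rancher i contributes w_i if α_i > 1, else 0.
α_i > 1 for i ∈ {1}; NE contributions (7, 0), G = 7.
u_1 = (7 − 7) + 1.5·7 = 10.5.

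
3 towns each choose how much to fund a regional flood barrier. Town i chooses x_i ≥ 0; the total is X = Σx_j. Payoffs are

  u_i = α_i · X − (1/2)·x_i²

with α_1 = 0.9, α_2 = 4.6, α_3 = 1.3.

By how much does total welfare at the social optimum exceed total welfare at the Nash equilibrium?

Town i's FOC: ∂u_i/∂x_i = α_i − x_i = 0, so x_i* = α_i.
NE contributions = (0.9, 4.6, 1.3); X = 6.8.
W^NE = (Σα)·X − ½Σα_i² = 6.8² − ½·23.66 = 34.41.
Planner sets x_i = Σα_j = 6.8 for every i, so X^SO = 3·6.8 = 20.4.
W^SO = (Σα)·X^SO − ½·3·(Σα)² = (3/2)·6.8² = 69.36.
Deadweight loss = W^SO − W^NE = 34.95.

34.95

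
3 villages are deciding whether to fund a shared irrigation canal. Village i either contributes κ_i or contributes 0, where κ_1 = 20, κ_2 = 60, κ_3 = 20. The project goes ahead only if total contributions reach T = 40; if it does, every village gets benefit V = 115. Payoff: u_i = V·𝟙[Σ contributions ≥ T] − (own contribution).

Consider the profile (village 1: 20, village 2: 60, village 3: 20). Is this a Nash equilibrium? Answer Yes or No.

No

Total = 100 ≥ 40: provided.
Village 1 (pledges 20, payoff 95): dropping to 0 → total 80, payoff 115. Profitable deviation.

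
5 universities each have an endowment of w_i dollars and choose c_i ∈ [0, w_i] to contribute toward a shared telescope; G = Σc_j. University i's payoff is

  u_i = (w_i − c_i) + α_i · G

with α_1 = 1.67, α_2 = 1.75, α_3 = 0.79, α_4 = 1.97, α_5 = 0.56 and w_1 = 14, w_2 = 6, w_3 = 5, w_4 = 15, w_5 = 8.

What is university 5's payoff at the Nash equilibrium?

∂u_i/∂c_i = α_i − 1, so university i contributes w_i if α_i > 1, else 0.
α_i > 1 for i ∈ {1, 2, 4}; NE contributions (14, 6, 0, 15, 0), G = 35.
u_5 = (8 − 0) + 0.56·35 = 27.6.

27.6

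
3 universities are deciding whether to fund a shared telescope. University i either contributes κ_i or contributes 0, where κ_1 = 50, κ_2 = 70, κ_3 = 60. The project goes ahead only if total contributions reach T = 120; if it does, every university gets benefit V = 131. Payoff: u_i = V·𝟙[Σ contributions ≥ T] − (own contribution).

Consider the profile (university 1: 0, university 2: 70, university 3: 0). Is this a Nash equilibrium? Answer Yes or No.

Total = 70 < 120: not provided.
University 1 (pledges 0, payoff 0): pledging 50 → total 120, payoff 81. Profitable deviation.

No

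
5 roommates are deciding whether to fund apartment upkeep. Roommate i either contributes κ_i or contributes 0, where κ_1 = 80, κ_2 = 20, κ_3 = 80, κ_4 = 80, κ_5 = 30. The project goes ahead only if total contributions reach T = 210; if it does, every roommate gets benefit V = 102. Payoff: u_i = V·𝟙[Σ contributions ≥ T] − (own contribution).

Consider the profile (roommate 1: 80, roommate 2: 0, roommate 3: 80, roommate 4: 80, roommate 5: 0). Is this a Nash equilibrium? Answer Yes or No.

Yes

Total = 240 ≥ 210: provided.
Roommate 1 (pledges 80, payoff 22): dropping to 0 → total 160, payoff 0. No gain.
Roommate 2 (pledges 0, payoff 102): pledging 20 → total 260, payoff 82. No gain.
Roommate 3 (pledges 80, payoff 22): dropping to 0 → total 160, payoff 0. No gain.
Roommate 4 (pledges 80, payoff 22): dropping to 0 → total 160, payoff 0. No gain.
Roommate 5 (pledges 0, payoff 102): pledging 30 → total 270, payoff 72. No gain.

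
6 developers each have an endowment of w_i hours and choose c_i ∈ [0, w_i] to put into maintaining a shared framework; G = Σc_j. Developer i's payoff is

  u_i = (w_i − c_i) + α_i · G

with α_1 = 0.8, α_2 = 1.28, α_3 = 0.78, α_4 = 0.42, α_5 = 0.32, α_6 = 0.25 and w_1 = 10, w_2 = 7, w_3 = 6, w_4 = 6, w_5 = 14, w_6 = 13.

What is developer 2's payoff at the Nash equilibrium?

∂u_i/∂c_i = α_i − 1, so developer i contributes w_i if α_i > 1, else 0.
α_i > 1 for i ∈ {2}; NE contributions (0, 7, 0, 0, 0, 0), G = 7.
u_2 = (7 − 7) + 1.28·7 = 8.96.

8.96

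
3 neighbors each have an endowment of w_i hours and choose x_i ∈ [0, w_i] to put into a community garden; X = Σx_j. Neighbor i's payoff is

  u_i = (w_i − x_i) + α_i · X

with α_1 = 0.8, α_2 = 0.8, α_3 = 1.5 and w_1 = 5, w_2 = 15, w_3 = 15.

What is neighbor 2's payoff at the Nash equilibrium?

27

∂u_i/∂x_i = α_i − 1, so neighbor i contributes w_i if α_i > 1, else 0.
α_i > 1 for i ∈ {3}; NE contributions (0, 0, 15), X = 15.
u_2 = (15 − 0) + 0.8·15 = 27.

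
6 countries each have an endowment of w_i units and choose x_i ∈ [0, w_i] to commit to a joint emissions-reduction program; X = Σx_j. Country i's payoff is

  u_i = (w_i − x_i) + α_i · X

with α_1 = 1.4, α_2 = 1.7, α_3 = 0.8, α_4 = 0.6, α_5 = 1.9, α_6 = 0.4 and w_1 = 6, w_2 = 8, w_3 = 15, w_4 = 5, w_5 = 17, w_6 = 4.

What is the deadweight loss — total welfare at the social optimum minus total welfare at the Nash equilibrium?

139.2

∂u_i/∂x_i = α_i − 1, so country i contributes w_i if α_i > 1, else 0.
α_i > 1 for i ∈ {1, 2, 5}; NE contributions (6, 8, 0, 0, 17, 0), X = 31.
W^NE = Σw_i − X^NE + (Σα_i)·X^NE = 55 + 5.8·31 = 234.8.
Planner: ∂(Σu_j)/∂x_i = Σα_j − 1 = 5.8 > 0, so everyone contributes w_i; X^SO = 55, W^SO = 55 + 5.8·55 = 374.
Deadweight loss = 139.2.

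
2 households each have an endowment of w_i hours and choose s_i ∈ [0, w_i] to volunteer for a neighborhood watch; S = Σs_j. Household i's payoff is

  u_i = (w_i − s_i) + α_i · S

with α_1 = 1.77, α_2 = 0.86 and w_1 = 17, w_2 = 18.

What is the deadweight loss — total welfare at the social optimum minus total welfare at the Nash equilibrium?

∂u_i/∂s_i = α_i − 1, so household i contributes w_i if α_i > 1, else 0.
α_i > 1 for i ∈ {1}; NE contributions (17, 0), S = 17.
W^NE = Σw_i − S^NE + (Σα_i)·S^NE = 35 + 1.63·17 = 62.71.
Planner: ∂(Σu_j)/∂s_i = Σα_j − 1 = 1.63 > 0, so everyone contributes w_i; S^SO = 35, W^SO = 35 + 1.63·35 = 92.05.
Deadweight loss = 29.34.

29.34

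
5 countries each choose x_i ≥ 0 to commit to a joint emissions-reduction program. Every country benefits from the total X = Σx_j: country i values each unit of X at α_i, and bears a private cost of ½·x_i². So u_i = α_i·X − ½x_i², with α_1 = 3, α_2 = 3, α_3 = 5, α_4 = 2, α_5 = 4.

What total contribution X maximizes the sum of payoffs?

85

Planner FOC: ∂(Σu_j)/∂x_i = (Σα_j) − x_i = 0, so x_i^SO = Σα_j = 17 for every i; X^SO = 85.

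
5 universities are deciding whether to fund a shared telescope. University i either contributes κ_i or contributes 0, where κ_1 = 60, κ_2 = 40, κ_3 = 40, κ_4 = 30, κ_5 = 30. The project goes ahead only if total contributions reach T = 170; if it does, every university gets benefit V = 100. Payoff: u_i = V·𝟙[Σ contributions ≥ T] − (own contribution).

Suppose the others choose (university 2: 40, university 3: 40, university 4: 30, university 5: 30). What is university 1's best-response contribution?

Others' total = 140. Contributing 60 brings total to 200 ≥ 170: gain V − κ_1 = 40.
Best response: 60.

60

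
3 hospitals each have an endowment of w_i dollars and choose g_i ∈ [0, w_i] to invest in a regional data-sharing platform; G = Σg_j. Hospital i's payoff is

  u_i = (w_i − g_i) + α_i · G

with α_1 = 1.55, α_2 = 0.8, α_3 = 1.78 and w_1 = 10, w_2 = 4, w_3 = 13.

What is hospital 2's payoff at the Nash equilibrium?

∂u_i/∂g_i = α_i − 1, so hospital i contributes w_i if α_i > 1, else 0.
α_i > 1 for i ∈ {1, 3}; NE contributions (10, 0, 13), G = 23.
u_2 = (4 − 0) + 0.8·23 = 22.4.

22.4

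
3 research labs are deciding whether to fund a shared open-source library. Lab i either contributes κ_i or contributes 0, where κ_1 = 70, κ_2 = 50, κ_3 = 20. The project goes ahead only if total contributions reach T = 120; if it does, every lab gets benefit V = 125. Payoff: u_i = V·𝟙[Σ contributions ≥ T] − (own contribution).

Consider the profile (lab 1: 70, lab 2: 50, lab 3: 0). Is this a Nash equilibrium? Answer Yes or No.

Total = 120 ≥ 120: provided.
Lab 1 (pledges 70, payoff 55): dropping to 0 → total 50, payoff 0. No gain.
Lab 2 (pledges 50, payoff 75): dropping to 0 → total 70, payoff 0. No gain.
Lab 3 (pledges 0, payoff 125): pledging 20 → total 140, payoff 105. No gain.

Yes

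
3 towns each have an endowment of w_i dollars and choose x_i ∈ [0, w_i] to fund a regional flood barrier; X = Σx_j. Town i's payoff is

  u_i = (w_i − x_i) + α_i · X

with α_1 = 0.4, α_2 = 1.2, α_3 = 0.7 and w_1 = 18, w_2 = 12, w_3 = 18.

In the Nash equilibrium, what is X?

∂u_i/∂x_i = α_i − 1, so town i contributes w_i if α_i > 1, else 0.
α_i > 1 for i ∈ {2}; NE contributions (0, 12, 0), X = 12.

12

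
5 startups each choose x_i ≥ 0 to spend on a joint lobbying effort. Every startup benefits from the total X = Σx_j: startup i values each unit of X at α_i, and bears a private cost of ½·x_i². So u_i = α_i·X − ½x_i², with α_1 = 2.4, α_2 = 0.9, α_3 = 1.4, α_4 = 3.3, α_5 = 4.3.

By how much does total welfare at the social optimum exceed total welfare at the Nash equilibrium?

Startup i's FOC: ∂u_i/∂x_i = α_i − x_i = 0, so x_i* = α_i.
NE contributions = (2.4, 0.9, 1.4, 3.3, 4.3); X = 12.3.
W^NE = (Σα)·X − ½Σα_i² = 12.3² − ½·37.91 = 132.335.
Planner sets x_i = Σα_j = 12.3 for every i, so X^SO = 5·12.3 = 61.5.
W^SO = (Σα)·X^SO − ½·5·(Σα)² = (5/2)·12.3² = 378.225.
Deadweight loss = W^SO − W^NE = 245.89.

245.89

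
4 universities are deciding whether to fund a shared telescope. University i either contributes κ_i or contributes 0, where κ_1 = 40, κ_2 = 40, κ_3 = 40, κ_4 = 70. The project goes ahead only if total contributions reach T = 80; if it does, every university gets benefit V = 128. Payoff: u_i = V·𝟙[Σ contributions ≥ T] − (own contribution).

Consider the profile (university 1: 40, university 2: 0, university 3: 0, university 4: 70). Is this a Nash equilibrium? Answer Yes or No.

Total = 110 ≥ 80: provided.
University 1 (pledges 40, payoff 88): dropping to 0 → total 70, payoff 0. No gain.
University 2 (pledges 0, payoff 128): pledging 40 → total 150, payoff 88. No gain.
University 3 (pledges 0, payoff 128): pledging 40 → total 150, payoff 88. No gain.
University 4 (pledges 70, payoff 58): dropping to 0 → total 40, payoff 0. No gain.

Yes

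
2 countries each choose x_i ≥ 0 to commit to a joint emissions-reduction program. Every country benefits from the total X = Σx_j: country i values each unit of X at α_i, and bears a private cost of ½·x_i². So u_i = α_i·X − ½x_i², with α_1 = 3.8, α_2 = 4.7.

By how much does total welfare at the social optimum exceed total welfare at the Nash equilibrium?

18.265

Country i's FOC: ∂u_i/∂x_i = α_i − x_i = 0, so x_i* = α_i.
NE contributions = (3.8, 4.7); X = 8.5.
W^NE = (Σα)·X − ½Σα_i² = 8.5² − ½·36.53 = 53.985.
Planner sets x_i = Σα_j = 8.5 for every i, so X^SO = 2·8.5 = 17.
W^SO = (Σα)·X^SO − ½·2·(Σα)² = (2/2)·8.5² = 72.25.
Deadweight loss = W^SO − W^NE = 18.265.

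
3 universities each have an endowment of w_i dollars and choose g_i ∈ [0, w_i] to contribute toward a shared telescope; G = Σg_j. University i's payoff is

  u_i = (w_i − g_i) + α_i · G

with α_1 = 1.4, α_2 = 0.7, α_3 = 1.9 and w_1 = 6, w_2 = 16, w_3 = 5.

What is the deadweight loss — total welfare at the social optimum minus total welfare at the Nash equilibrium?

48

∂u_i/∂g_i = α_i − 1, so university i contributes w_i if α_i > 1, else 0.
α_i > 1 for i ∈ {1, 3}; NE contributions (6, 0, 5), G = 11.
W^NE = Σw_i − G^NE + (Σα_i)·G^NE = 27 + 3·11 = 60.
Planner: ∂(Σu_j)/∂g_i = Σα_j − 1 = 3 > 0, so everyone contributes w_i; G^SO = 27, W^SO = 27 + 3·27 = 108.
Deadweight loss = 48.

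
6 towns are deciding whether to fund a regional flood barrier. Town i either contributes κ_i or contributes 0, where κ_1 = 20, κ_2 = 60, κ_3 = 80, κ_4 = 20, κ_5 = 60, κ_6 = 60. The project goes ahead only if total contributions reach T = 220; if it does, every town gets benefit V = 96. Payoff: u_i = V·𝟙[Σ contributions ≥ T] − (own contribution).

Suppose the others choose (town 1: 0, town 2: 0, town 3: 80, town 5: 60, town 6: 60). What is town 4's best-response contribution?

Others' total = 200. Contributing 20 brings total to 220 ≥ 220: gain V − κ_4 = 76.
Best response: 20.

20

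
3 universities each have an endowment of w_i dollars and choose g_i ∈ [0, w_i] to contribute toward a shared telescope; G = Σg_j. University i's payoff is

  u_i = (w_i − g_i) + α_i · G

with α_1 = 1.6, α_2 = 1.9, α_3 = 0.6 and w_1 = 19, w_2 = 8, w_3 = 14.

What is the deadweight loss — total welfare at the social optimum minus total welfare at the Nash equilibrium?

∂u_i/∂g_i = α_i − 1, so university i contributes w_i if α_i > 1, else 0.
α_i > 1 for i ∈ {1, 2}; NE contributions (19, 8, 0), G = 27.
W^NE = Σw_i − G^NE + (Σα_i)·G^NE = 41 + 3.1·27 = 124.7.
Planner: ∂(Σu_j)/∂g_i = Σα_j − 1 = 3.1 > 0, so everyone contributes w_i; G^SO = 41, W^SO = 41 + 3.1·41 = 168.1.
Deadweight loss = 43.4.

43.4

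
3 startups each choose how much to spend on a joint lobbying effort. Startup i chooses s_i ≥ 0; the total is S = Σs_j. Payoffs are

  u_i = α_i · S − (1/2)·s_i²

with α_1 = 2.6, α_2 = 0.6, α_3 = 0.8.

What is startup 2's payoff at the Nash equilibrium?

Startup i's FOC: ∂u_i/∂s_i = α_i − s_i = 0, so s_i* = α_i.
NE contributions = (2.6, 0.6, 0.8); S = 4.
u_2 = α_2·S − ½·(s_2)² = 0.6·4 − ½·0.6² = 2.22.

2.22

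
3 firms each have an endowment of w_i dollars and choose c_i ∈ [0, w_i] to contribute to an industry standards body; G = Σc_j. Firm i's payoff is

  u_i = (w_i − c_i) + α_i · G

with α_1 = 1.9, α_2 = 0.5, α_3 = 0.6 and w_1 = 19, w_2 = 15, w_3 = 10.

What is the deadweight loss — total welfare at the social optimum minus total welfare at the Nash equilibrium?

50

∂u_i/∂c_i = α_i − 1, so firm i contributes w_i if α_i > 1, else 0.
α_i > 1 for i ∈ {1}; NE contributions (19, 0, 0), G = 19.
W^NE = Σw_i − G^NE + (Σα_i)·G^NE = 44 + 2·19 = 82.
Planner: ∂(Σu_j)/∂c_i = Σα_j − 1 = 2 > 0, so everyone contributes w_i; G^SO = 44, W^SO = 44 + 2·44 = 132.
Deadweight loss = 50.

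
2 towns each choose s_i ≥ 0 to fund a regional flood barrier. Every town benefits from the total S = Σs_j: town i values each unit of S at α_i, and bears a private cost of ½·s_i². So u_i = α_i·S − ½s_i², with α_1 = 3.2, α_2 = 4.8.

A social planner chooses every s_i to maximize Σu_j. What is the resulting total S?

Planner FOC: ∂(Σu_j)/∂s_i = (Σα_j) − s_i = 0, so s_i^SO = Σα_j = 8 for every i; S^SO = 16.

16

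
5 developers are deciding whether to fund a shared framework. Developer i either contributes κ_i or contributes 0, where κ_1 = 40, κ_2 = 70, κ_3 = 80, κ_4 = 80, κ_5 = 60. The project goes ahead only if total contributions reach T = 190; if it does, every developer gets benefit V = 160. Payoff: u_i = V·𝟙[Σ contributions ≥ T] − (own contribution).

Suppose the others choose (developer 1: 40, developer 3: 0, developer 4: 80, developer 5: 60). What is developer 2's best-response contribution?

70

Others' total = 180. Contributing 70 brings total to 250 ≥ 190: gain V − κ_2 = 90.
Best response: 70.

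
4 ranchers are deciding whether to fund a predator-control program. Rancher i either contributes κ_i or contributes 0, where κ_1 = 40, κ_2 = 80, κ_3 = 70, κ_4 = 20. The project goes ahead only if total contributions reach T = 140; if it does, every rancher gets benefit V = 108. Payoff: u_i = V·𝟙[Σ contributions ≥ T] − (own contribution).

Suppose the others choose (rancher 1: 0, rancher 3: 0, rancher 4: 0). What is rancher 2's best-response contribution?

Others' total = 0. Even contributing 80 gives 80 < 140: no benefit either way.
Best response: 0.

0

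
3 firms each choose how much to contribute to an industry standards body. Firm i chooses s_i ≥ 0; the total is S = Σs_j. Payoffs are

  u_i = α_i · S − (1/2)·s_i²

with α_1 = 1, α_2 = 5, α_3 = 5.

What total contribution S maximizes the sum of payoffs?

33

Planner FOC: ∂(Σu_j)/∂s_i = (Σα_j) − s_i = 0, so s_i^SO = Σα_j = 11 for every i; S^SO = 33.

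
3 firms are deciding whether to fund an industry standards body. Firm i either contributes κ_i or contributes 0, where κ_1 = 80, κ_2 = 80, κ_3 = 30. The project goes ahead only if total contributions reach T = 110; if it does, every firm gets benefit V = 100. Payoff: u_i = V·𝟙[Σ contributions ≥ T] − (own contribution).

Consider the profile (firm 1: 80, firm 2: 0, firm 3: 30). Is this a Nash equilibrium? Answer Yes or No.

Total = 110 ≥ 110: provided.
Firm 1 (pledges 80, payoff 20): dropping to 0 → total 30, payoff 0. No gain.
Firm 2 (pledges 0, payoff 100): pledging 80 → total 190, payoff 20. No gain.
Firm 3 (pledges 30, payoff 70): dropping to 0 → total 80, payoff 0. No gain.

Yes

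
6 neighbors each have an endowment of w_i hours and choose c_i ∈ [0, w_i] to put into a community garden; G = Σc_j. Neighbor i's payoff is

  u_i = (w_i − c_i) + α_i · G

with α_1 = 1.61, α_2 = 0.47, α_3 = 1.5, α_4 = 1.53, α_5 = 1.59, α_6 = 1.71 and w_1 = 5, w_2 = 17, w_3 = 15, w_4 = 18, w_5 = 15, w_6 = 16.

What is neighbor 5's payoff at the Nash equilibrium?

∂u_i/∂c_i = α_i − 1, so neighbor i contributes w_i if α_i > 1, else 0.
α_i > 1 for i ∈ {1, 3, 4, 5, 6}; NE contributions (5, 0, 15, 18, 15, 16), G = 69.
u_5 = (15 − 15) + 1.59·69 = 109.71.

109.71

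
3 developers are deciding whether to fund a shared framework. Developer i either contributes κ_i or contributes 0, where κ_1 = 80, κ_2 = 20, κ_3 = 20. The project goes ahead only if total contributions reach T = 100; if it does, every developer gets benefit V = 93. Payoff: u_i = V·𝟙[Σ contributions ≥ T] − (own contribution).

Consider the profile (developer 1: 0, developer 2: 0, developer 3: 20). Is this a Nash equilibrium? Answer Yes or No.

Total = 20 < 100: not provided.
Developer 1 (pledges 0, payoff 0): pledging 80 → total 100, payoff 13. Profitable deviation.

No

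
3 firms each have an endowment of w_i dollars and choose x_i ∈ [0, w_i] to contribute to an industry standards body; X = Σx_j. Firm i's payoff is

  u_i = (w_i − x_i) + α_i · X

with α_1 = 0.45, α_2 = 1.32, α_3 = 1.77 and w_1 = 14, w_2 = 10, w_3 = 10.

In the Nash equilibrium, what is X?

20

∂u_i/∂x_i = α_i − 1, so firm i contributes w_i if α_i > 1, else 0.
α_i > 1 for i ∈ {2, 3}; NE contributions (0, 10, 10), X = 20.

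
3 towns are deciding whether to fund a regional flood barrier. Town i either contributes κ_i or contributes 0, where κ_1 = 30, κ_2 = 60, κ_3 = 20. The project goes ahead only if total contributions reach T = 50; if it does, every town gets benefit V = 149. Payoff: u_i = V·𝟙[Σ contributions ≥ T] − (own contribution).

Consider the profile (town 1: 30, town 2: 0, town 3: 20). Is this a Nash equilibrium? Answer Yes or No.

Yes

Total = 50 ≥ 50: provided.
Town 1 (pledges 30, payoff 119): dropping to 0 → total 20, payoff 0. No gain.
Town 2 (pledges 0, payoff 149): pledging 60 → total 110, payoff 89. No gain.
Town 3 (pledges 20, payoff 129): dropping to 0 → total 30, payoff 0. No gain.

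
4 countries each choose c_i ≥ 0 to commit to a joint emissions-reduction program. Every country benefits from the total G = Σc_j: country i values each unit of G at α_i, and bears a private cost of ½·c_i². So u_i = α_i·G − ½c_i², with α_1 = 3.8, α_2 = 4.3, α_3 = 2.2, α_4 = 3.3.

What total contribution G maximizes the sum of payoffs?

54.4

Planner FOC: ∂(Σu_j)/∂c_i = (Σα_j) − c_i = 0, so c_i^SO = Σα_j = 13.6 for every i; G^SO = 54.4.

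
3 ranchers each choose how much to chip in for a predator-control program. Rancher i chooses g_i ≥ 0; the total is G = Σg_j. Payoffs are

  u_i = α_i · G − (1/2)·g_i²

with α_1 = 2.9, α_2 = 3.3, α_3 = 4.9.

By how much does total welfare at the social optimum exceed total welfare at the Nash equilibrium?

Rancher i's FOC: ∂u_i/∂g_i = α_i − g_i = 0, so g_i* = α_i.
NE contributions = (2.9, 3.3, 4.9); G = 11.1.
W^NE = (Σα)·G − ½Σα_i² = 11.1² − ½·43.31 = 101.555.
Planner sets g_i = Σα_j = 11.1 for every i, so G^SO = 3·11.1 = 33.3.
W^SO = (Σα)·G^SO − ½·3·(Σα)² = (3/2)·11.1² = 184.815.
Deadweight loss = W^SO − W^NE = 83.26.

83.26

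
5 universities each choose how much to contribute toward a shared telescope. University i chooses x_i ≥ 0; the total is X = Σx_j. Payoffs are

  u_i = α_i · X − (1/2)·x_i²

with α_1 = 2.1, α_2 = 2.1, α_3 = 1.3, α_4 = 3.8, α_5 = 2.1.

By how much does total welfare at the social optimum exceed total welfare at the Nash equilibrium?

University i's FOC: ∂u_i/∂x_i = α_i − x_i = 0, so x_i* = α_i.
NE contributions = (2.1, 2.1, 1.3, 3.8, 2.1); X = 11.4.
W^NE = (Σα)·X − ½Σα_i² = 11.4² − ½·29.36 = 115.28.
Planner sets x_i = Σα_j = 11.4 for every i, so X^SO = 5·11.4 = 57.
W^SO = (Σα)·X^SO − ½·5·(Σα)² = (5/2)·11.4² = 324.9.
Deadweight loss = W^SO − W^NE = 209.62.

209.62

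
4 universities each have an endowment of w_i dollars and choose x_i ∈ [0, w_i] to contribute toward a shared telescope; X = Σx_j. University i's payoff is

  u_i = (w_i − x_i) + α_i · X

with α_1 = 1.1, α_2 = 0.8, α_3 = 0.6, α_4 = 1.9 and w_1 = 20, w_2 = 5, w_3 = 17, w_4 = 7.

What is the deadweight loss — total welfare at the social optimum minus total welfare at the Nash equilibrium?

74.8

∂u_i/∂x_i = α_i − 1, so university i contributes w_i if α_i > 1, else 0.
α_i > 1 for i ∈ {1, 4}; NE contributions (20, 0, 0, 7), X = 27.
W^NE = Σw_i − X^NE + (Σα_i)·X^NE = 49 + 3.4·27 = 140.8.
Planner: ∂(Σu_j)/∂x_i = Σα_j − 1 = 3.4 > 0, so everyone contributes w_i; X^SO = 49, W^SO = 49 + 3.4·49 = 215.6.
Deadweight loss = 74.8.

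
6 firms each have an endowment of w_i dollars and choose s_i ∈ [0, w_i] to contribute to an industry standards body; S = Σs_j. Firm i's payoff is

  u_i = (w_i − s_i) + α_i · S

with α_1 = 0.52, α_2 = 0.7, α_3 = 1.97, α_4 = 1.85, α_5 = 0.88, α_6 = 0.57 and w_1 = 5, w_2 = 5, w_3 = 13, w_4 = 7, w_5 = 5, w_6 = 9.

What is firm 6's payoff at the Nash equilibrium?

∂u_i/∂s_i = α_i − 1, so firm i contributes w_i if α_i > 1, else 0.
α_i > 1 for i ∈ {3, 4}; NE contributions (0, 0, 13, 7, 0, 0), S = 20.
u_6 = (9 − 0) + 0.57·20 = 20.4.

20.4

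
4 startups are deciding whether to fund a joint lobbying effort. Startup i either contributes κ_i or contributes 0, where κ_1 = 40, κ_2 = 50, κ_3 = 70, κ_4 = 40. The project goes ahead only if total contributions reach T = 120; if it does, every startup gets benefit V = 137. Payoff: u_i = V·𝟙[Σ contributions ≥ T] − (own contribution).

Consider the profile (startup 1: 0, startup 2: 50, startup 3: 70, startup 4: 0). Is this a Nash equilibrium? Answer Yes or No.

Yes

Total = 120 ≥ 120: provided.
Startup 1 (pledges 0, payoff 137): pledging 40 → total 160, payoff 97. No gain.
Startup 2 (pledges 50, payoff 87): dropping to 0 → total 70, payoff 0. No gain.
Startup 3 (pledges 70, payoff 67): dropping to 0 → total 50, payoff 0. No gain.
Startup 4 (pledges 0, payoff 137): pledging 40 → total 160, payoff 97. No gain.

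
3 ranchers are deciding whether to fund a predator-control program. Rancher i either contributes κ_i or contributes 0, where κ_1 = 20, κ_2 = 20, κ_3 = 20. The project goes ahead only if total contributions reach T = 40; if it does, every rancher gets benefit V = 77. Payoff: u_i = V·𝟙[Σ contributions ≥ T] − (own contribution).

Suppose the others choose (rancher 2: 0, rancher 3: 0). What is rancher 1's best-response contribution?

0

Others' total = 0. Even contributing 20 gives 20 < 40: no benefit either way.
Best response: 0.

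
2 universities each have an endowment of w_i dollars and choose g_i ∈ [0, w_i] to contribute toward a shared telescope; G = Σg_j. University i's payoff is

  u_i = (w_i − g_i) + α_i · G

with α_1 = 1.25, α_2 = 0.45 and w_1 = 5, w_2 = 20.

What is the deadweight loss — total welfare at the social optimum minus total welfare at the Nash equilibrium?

14

∂u_i/∂g_i = α_i − 1, so university i contributes w_i if α_i > 1, else 0.
α_i > 1 for i ∈ {1}; NE contributions (5, 0), G = 5.
W^NE = Σw_i − G^NE + (Σα_i)·G^NE = 25 + 0.7·5 = 28.5.
Planner: ∂(Σu_j)/∂g_i = Σα_j − 1 = 0.7 > 0, so everyone contributes w_i; G^SO = 25, W^SO = 25 + 0.7·25 = 42.5.
Deadweight loss = 14.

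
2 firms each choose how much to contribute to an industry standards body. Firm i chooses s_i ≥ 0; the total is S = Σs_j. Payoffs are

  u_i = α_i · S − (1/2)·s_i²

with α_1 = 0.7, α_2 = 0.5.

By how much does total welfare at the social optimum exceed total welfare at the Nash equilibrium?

Firm i's FOC: ∂u_i/∂s_i = α_i − s_i = 0, so s_i* = α_i.
NE contributions = (0.7, 0.5); S = 1.2.
W^NE = (Σα)·S − ½Σα_i² = 1.2² − ½·0.74 = 1.07.
Planner sets s_i = Σα_j = 1.2 for every i, so S^SO = 2·1.2 = 2.4.
W^SO = (Σα)·S^SO − ½·2·(Σα)² = (2/2)·1.2² = 1.44.
Deadweight loss = W^SO − W^NE = 0.37.

0.37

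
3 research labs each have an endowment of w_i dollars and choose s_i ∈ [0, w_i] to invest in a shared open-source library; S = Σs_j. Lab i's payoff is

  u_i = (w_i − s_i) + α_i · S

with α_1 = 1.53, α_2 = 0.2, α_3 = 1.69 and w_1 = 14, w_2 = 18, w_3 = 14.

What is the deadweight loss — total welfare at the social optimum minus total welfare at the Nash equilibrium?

43.56

∂u_i/∂s_i = α_i − 1, so lab i contributes w_i if α_i > 1, else 0.
α_i > 1 for i ∈ {1, 3}; NE contributions (14, 0, 14), S = 28.
W^NE = Σw_i − S^NE + (Σα_i)·S^NE = 46 + 2.42·28 = 113.76.
Planner: ∂(Σu_j)/∂s_i = Σα_j − 1 = 2.42 > 0, so everyone contributes w_i; S^SO = 46, W^SO = 46 + 2.42·46 = 157.32.
Deadweight loss = 43.56.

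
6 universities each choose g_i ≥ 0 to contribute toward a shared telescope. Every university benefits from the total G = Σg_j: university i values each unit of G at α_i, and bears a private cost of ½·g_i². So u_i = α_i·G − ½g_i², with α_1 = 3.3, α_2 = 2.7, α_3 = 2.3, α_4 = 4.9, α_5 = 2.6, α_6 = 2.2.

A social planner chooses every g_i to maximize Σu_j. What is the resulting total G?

108

Planner FOC: ∂(Σu_j)/∂g_i = (Σα_j) − g_i = 0, so g_i^SO = Σα_j = 18 for every i; G^SO = 108.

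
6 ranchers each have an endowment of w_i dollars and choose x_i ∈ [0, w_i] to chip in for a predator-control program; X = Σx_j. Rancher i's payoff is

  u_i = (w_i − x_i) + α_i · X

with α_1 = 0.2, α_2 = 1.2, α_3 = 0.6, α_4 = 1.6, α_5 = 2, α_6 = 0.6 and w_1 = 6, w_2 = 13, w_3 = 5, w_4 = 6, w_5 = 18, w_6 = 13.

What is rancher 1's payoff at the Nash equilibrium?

∂u_i/∂x_i = α_i − 1, so rancher i contributes w_i if α_i > 1, else 0.
α_i > 1 for i ∈ {2, 4, 5}; NE contributions (0, 13, 0, 6, 18, 0), X = 37.
u_1 = (6 − 0) + 0.2·37 = 13.4.

13.4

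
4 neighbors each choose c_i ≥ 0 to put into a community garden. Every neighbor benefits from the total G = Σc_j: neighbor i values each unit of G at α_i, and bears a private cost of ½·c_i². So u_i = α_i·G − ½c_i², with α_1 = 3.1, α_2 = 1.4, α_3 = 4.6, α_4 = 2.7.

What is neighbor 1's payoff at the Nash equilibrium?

31.775

Neighbor i's FOC: ∂u_i/∂c_i = α_i − c_i = 0, so c_i* = α_i.
NE contributions = (3.1, 1.4, 4.6, 2.7); G = 11.8.
u_1 = α_1·G − ½·(c_1)² = 3.1·11.8 − ½·3.1² = 31.775.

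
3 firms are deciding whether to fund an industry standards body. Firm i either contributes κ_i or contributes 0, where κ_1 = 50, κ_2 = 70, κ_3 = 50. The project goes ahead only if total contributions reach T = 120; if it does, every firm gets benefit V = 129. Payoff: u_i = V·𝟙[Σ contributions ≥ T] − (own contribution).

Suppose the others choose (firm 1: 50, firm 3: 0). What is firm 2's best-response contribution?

Others' total = 50. Contributing 70 brings total to 120 ≥ 120: gain V − κ_2 = 59.
Best response: 70.

70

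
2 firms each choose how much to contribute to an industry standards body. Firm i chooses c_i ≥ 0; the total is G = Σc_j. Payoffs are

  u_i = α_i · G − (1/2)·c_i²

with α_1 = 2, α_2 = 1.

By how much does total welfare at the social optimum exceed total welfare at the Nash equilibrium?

Firm i's FOC: ∂u_i/∂c_i = α_i − c_i = 0, so c_i* = α_i.
NE contributions = (2, 1); G = 3.
W^NE = (Σα)·G − ½Σα_i² = 3² − ½·5 = 6.5.
Planner sets c_i = Σα_j = 3 for every i, so G^SO = 2·3 = 6.
W^SO = (Σα)·G^SO − ½·2·(Σα)² = (2/2)·3² = 9.
Deadweight loss = W^SO − W^NE = 2.5.

2.5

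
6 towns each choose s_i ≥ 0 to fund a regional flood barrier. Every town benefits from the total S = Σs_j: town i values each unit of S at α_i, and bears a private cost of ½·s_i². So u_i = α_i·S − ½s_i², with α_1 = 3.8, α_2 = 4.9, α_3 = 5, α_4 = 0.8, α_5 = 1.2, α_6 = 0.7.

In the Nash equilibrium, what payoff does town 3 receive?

69.5

Town i's FOC: ∂u_i/∂s_i = α_i − s_i = 0, so s_i* = α_i.
NE contributions = (3.8, 4.9, 5, 0.8, 1.2, 0.7); S = 16.4.
u_3 = α_3·S − ½·(s_3)² = 5·16.4 − ½·5² = 69.5.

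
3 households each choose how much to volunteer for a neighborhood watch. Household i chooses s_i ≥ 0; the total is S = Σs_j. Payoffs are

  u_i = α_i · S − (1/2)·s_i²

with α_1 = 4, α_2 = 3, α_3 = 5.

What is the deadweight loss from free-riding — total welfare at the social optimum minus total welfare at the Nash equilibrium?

Household i's FOC: ∂u_i/∂s_i = α_i − s_i = 0, so s_i* = α_i.
NE contributions = (4, 3, 5); S = 12.
W^NE = (Σα)·S − ½Σα_i² = 12² − ½·50 = 119.
Planner sets s_i = Σα_j = 12 for every i, so S^SO = 3·12 = 36.
W^SO = (Σα)·S^SO − ½·3·(Σα)² = (3/2)·12² = 216.
Deadweight loss = W^SO − W^NE = 97.

97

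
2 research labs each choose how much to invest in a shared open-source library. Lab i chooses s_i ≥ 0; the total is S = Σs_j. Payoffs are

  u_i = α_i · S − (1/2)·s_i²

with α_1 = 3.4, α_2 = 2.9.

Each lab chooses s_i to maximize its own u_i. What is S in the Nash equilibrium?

Lab i's FOC: ∂u_i/∂s_i = α_i − s_i = 0, so s_i* = α_i.
NE contributions = (3.4, 2.9); S = 6.3.

6.3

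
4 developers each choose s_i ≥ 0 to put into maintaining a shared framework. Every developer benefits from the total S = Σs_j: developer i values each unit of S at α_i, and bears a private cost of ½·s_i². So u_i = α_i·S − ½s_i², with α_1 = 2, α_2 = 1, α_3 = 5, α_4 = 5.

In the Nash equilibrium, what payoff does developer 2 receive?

Developer i's FOC: ∂u_i/∂s_i = α_i − s_i = 0, so s_i* = α_i.
NE contributions = (2, 1, 5, 5); S = 13.
u_2 = α_2·S − ½·(s_2)² = 1·13 − ½·1² = 12.5.

12.5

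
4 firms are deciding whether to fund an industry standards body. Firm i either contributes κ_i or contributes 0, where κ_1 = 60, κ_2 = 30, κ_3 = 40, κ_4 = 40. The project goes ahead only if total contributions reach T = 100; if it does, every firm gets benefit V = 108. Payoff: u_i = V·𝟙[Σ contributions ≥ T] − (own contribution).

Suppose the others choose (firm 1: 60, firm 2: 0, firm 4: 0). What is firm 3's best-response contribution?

40

Others' total = 60. Contributing 40 brings total to 100 ≥ 100: gain V − κ_3 = 68.
Best response: 40.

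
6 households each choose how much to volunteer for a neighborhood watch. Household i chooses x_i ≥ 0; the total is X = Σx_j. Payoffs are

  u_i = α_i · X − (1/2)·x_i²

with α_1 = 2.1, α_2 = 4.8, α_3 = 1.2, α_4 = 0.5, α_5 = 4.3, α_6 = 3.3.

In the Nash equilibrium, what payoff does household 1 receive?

31.815

Household i's FOC: ∂u_i/∂x_i = α_i − x_i = 0, so x_i* = α_i.
NE contributions = (2.1, 4.8, 1.2, 0.5, 4.3, 3.3); X = 16.2.
u_1 = α_1·X − ½·(x_1)² = 2.1·16.2 − ½·2.1² = 31.815.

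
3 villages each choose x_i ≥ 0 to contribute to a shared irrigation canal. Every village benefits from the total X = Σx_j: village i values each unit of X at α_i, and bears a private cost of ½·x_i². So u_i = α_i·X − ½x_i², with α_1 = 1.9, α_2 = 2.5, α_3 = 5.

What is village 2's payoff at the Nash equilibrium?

20.375

Village i's FOC: ∂u_i/∂x_i = α_i − x_i = 0, so x_i* = α_i.
NE contributions = (1.9, 2.5, 5); X = 9.4.
u_2 = α_2·X − ½·(x_2)² = 2.5·9.4 − ½·2.5² = 20.375.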